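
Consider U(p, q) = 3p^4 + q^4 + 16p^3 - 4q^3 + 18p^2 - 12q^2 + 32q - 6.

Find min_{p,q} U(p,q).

-97

U(p,q) separates as A(p) + B(q) − 6, so its minimum is min A + min B − 6.
A'(p) = 12p(p + 1)(p + 3) vanishes at p ∈ {-3, -1, 0}; B'(q) = 4(q - 4)(q - 1)(q + 2) vanishes at q ∈ {-2, 1, 4}.
Local minima of A (where A''>0): A(-3)=-27, A(0)=0. Local minima of B: B(-2)=-64, B(4)=-64.
So the global minimum of U is A(-3) + B(-2) − 6 = -27 − 64 − 6 = -97, attained at (-3, -2).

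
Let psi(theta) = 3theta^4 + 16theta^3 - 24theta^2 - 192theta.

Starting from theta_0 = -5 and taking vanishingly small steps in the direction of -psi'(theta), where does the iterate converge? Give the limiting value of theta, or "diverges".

psi'(theta) = 12(theta - 2)(theta + 2)(theta + 4), so psi'(-5) = -252.
Gradient descent moves in the -psi' direction, i.e. theta is increasing.
The nearest critical point in that direction is theta = -4, where psi'' = 144 > 0 (a local minimum). The iterate converges there.

-4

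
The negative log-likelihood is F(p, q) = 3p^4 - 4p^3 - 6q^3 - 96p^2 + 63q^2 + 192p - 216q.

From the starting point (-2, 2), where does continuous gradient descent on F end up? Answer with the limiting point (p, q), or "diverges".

(-4, 3)

F is separable, so gradient descent decouples: p follows -∂F/∂p, q follows -∂F/∂q.
∂F/∂p = 12(p - 4)(p - 1)(p + 4); at p=-2 this is 432, so p decreases.
∂F/∂q = -18(q - 4)(q - 3); at q=2 this is -36, so q increases.
p converges to its nearest critical value -4 (a local min of the p-part); q converges to 3. The iterate converges to (-4, 3).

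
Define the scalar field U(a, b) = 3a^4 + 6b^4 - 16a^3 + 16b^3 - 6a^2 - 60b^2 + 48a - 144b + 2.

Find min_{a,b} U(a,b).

-462

U(a,b) separates as P(a) + Q(b) + 2, so its minimum is min P + min Q + 2.
P'(a) = 12(a - 4)(a - 1)(a + 1) vanishes at a ∈ {-1, 1, 4}; Q'(b) = 24(b - 2)(b + 1)(b + 3) vanishes at b ∈ {-3, -1, 2}.
Local minima of P (where P''>0): P(-1)=-35, P(4)=-160. Local minima of Q: Q(-3)=-54, Q(2)=-304.
So the global minimum of U is P(4) + Q(2) + 2 = -160 − 304 + 2 = -462, attained at (4, 2).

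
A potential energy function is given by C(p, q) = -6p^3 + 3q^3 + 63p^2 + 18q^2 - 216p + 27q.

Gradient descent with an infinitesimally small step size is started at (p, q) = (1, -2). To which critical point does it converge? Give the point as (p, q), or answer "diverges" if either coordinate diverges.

C is separable, so gradient descent decouples: p follows -∂C/∂p, q follows -∂C/∂q.
∂C/∂p = -18(p - 4)(p - 3); at p=1 this is -108, so p increases.
∂C/∂q = 9(q + 1)(q + 3); at q=-2 this is -9, so q increases.
p converges to its nearest critical value 3 (a local min of the p-part); q converges to -1. The iterate converges to (3, -1).

(3, -1)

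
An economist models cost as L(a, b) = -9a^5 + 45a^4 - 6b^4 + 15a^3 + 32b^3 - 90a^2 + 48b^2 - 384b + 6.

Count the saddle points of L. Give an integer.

L separates as a function of a plus a function of b, so ∇L=0 decouples.
∂L/∂a = -45a(a - 4)(a - 1)(a + 1) = 0 at a ∈ {-1, 0, 1, 4}; ∂L/∂b = -24(b - 4)(b - 2)(b + 2) = 0 at b ∈ {-2, 2, 4}.
The Hessian is diagonal: diag(L_aa, L_bb). Second derivatives: L_aa(-1)=450, L_aa(0)=-180, L_aa(1)=270, L_aa(4)=-2700; L_bb(-2)=-576, L_bb(2)=192, L_bb(4)=-288.
Saddle points occur where the two diagonal entries have opposite signs: (-1, -2), (-1, 4), (0, 2), (1, -2), (1, 4), (4, 2). Count: 6.

6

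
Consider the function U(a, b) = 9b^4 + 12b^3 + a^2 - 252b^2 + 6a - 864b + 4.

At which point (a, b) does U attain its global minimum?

(-3, 4)

U(a,b) separates as P(a) + Q(b) + 4, so its minimum is min P + min Q + 4.
P'(a) = 2a + 6 vanishes at a ∈ {-3}; Q'(b) = 36(b - 4)(b + 2)(b + 3) vanishes at b ∈ {-3, -2, 4}.
Local minima of P (where P''>0): P(-3)=-9. Local minima of Q: Q(-3)=729, Q(4)=-4416.
So the global minimum of U is P(-3) + Q(4) + 4 = -9 − 4416 + 4 = -4421, attained at (-3, 4).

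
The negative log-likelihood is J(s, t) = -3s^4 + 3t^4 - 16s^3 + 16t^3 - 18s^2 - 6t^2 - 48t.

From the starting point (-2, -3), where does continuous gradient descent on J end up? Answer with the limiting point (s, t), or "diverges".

(-1, -4)

J is separable, so gradient descent decouples: s follows -∂J/∂s, t follows -∂J/∂t.
∂J/∂s = -12s(s + 1)(s + 3); at s=-2 this is -24, so s increases.
∂J/∂t = 12(t - 1)(t + 1)(t + 4); at t=-3 this is 96, so t decreases.
s converges to its nearest critical value -1 (a local min of the s-part); t converges to -4. The iterate converges to (-1, -4).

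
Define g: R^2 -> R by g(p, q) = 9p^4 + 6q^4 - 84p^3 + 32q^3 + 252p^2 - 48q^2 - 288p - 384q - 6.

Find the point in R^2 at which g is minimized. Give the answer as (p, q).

g(p,q) separates as A(p) + B(q) − 6, so its minimum is min A + min B − 6.
A'(p) = 36(p - 4)(p - 2)(p - 1) vanishes at p ∈ {1, 2, 4}; B'(q) = 24(q - 2)(q + 2)(q + 4) vanishes at q ∈ {-4, -2, 2}.
Local minima of A (where A''>0): A(1)=-111, A(4)=-192. Local minima of B: B(-4)=256, B(2)=-608.
So the global minimum of g is A(4) + B(2) − 6 = -192 − 608 − 6 = -806, attained at (4, 2).

(4, 2)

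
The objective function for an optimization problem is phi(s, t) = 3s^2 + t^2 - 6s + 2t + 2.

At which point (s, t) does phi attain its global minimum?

(1, -1)

phi(s,t) separates as P(s) + Q(t) + 2, so its minimum is min P + min Q + 2.
P'(s) = 6s - 6 vanishes at s ∈ {1}; Q'(t) = 2(t + 1) vanishes at t ∈ {-1}.
Local minima of P (where P''>0): P(1)=-3. Local minima of Q: Q(-1)=-1.
So the global minimum of phi is P(1) + Q(-1) + 2 = -3 − 1 + 2 = -2, attained at (1, -1).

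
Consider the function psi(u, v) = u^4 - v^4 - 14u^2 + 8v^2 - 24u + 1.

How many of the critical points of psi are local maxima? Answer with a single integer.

psi separates as a function of u plus a function of v, so ∇psi=0 decouples.
∂psi/∂u = 4(u - 3)(u + 1)(u + 2) = 0 at u ∈ {-2, -1, 3}; ∂psi/∂v = -4v(v - 2)(v + 2) = 0 at v ∈ {-2, 0, 2}.
The Hessian is diagonal: diag(psi_uu, psi_vv). Second derivatives: psi_uu(-2)=20, psi_uu(-1)=-16, psi_uu(3)=80; psi_vv(-2)=-32, psi_vv(0)=16, psi_vv(2)=-32.
Local maxima occur where both diagonal entries negative: (-1, -2), (-1, 2). Count: 2.

2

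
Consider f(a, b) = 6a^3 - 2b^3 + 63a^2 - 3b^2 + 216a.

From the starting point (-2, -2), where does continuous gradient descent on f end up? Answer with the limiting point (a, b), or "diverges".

f is separable, so gradient descent decouples: a follows -∂f/∂a, b follows -∂f/∂b.
∂f/∂a = 18(a + 3)(a + 4); at a=-2 this is 36, so a decreases.
∂f/∂b = -6b(b + 1); at b=-2 this is -12, so b increases.
a converges to its nearest critical value -3 (a local min of the a-part); b converges to -1. The iterate converges to (-3, -1).

(-3, -1)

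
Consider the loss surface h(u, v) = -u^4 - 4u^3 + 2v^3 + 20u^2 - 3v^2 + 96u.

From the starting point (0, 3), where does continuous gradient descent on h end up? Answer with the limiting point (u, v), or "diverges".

h is separable, so gradient descent decouples: u follows -∂h/∂u, v follows -∂h/∂v.
∂h/∂u = -4(u - 3)(u + 2)(u + 4); at u=0 this is 96, so u decreases.
∂h/∂v = 6v(v - 1); at v=3 this is 36, so v decreases.
u converges to its nearest critical value -2 (a local min of the u-part); v converges to 1. The iterate converges to (-2, 1).

(-2, 1)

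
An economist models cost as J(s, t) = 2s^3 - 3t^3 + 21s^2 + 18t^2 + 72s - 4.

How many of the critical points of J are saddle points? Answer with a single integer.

J separates as a function of s plus a function of t, so ∇J=0 decouples.
∂J/∂s = 6(s + 3)(s + 4) = 0 at s ∈ {-4, -3}; ∂J/∂t = -9t(t - 4) = 0 at t ∈ {0, 4}.
The Hessian is diagonal: diag(J_ss, J_tt). Second derivatives: J_ss(-4)=-6, J_ss(-3)=6; J_tt(0)=36, J_tt(4)=-36.
Saddle points occur where the two diagonal entries have opposite signs: (-4, 0), (-3, 4). Count: 2.

2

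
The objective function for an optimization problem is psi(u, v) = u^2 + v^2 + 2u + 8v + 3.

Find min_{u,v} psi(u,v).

psi(u,v) separates as P(u) + Q(v) + 3, so its minimum is min P + min Q + 3.
P'(u) = 2u + 2 vanishes at u ∈ {-1}; Q'(v) = 2v + 8 vanishes at v ∈ {-4}.
Local minima of P (where P''>0): P(-1)=-1. Local minima of Q: Q(-4)=-16.
So the global minimum of psi is P(-1) + Q(-4) + 3 = -1 − 16 + 3 = -14, attained at (-1, -4).

-14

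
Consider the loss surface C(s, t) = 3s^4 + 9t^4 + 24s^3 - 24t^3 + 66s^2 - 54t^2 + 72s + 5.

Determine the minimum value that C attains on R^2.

C(s,t) separates as P(s) + Q(t) + 5, so its minimum is min P + min Q + 5.
P'(s) = 12(s + 1)(s + 2)(s + 3) vanishes at s ∈ {-3, -2, -1}; Q'(t) = 36t(t - 3)(t + 1) vanishes at t ∈ {-1, 0, 3}.
Local minima of P (where P''>0): P(-3)=-27, P(-1)=-27. Local minima of Q: Q(-1)=-21, Q(3)=-405.
So the global minimum of C is P(-3) + Q(3) + 5 = -27 − 405 + 5 = -427, attained at (-3, 3).

-427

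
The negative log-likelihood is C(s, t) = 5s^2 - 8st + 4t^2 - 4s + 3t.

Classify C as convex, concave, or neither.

C is quadratic, so its Hessian is the constant matrix H = [[10, -8], [-8, 8]].
det(H) = 16, tr(H) = 18.
det(H) > 0 and tr(H) > 0, so H is positive definite everywhere: convex.

convex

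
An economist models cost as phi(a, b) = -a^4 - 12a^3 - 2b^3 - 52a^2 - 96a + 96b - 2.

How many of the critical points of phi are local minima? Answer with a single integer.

1

phi separates as a function of a plus a function of b, so ∇phi=0 decouples.
∂phi/∂a = -4(a + 2)(a + 3)(a + 4) = 0 at a ∈ {-4, -3, -2}; ∂phi/∂b = -6(b - 4)(b + 4) = 0 at b ∈ {-4, 4}.
The Hessian is diagonal: diag(phi_aa, phi_bb). Second derivatives: phi_aa(-4)=-8, phi_aa(-3)=4, phi_aa(-2)=-8; phi_bb(-4)=48, phi_bb(4)=-48.
Local minima occur where both diagonal entries positive: (-3, -4). Count: 1.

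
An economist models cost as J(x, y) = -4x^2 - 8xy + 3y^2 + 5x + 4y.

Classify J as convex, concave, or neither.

neither

J is quadratic, so its Hessian is the constant matrix H = [[-8, -8], [-8, 6]].
det(H) = -112, tr(H) = -2.
det(H) < 0, so H is indefinite: neither convex nor concave.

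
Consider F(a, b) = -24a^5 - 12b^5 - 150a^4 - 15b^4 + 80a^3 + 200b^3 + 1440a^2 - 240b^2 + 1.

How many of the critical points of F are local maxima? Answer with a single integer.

F separates as a function of a plus a function of b, so ∇F=0 decouples.
∂F/∂a = -120a(a - 2)(a + 3)(a + 4) = 0 at a ∈ {-4, -3, 0, 2}; ∂F/∂b = -60b(b - 2)(b - 1)(b + 4) = 0 at b ∈ {-4, 0, 1, 2}.
The Hessian is diagonal: diag(F_aa, F_bb). Second derivatives: F_aa(-4)=2880, F_aa(-3)=-1800, F_aa(0)=2880, F_aa(2)=-7200; F_bb(-4)=7200, F_bb(0)=-480, F_bb(1)=300, F_bb(2)=-720.
Local maxima occur where both diagonal entries negative: (-3, 0), (-3, 2), (2, 0), (2, 2). Count: 4.

4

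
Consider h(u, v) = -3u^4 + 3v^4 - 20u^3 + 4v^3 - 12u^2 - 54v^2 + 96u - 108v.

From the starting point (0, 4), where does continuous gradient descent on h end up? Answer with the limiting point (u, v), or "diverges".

h is separable, so gradient descent decouples: u follows -∂h/∂u, v follows -∂h/∂v.
∂h/∂u = -12(u - 1)(u + 2)(u + 4); at u=0 this is 96, so u decreases.
∂h/∂v = 12(v - 3)(v + 1)(v + 3); at v=4 this is 420, so v decreases.
u converges to its nearest critical value -2 (a local min of the u-part); v converges to 3. The iterate converges to (-2, 3).

(-2, 3)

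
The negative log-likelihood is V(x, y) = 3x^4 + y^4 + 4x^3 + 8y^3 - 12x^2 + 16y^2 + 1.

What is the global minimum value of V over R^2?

-31

V(x,y) separates as P(x) + Q(y) + 1, so its minimum is min P + min Q + 1.
P'(x) = 12x(x - 1)(x + 2) vanishes at x ∈ {-2, 0, 1}; Q'(y) = 4y(y + 2)(y + 4) vanishes at y ∈ {-4, -2, 0}.
Local minima of P (where P''>0): P(-2)=-32, P(1)=-5. Local minima of Q: Q(-4)=0, Q(0)=0.
So the global minimum of V is P(-2) + Q(-4) + 1 = -32 + 0 + 1 = -31, attained at (-2, -4).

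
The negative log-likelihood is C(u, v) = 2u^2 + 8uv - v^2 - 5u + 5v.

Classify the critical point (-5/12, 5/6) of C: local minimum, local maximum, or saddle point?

saddle point

The Hessian of C is constant: H = [[4, 8], [8, -2]].
det(H) = 4·(-2) − 8² = -72.
Since det(H) < 0, H is indefinite and the critical point is a saddle point.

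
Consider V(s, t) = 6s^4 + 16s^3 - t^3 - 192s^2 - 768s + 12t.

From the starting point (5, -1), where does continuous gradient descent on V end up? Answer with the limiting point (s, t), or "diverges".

(4, -2)

V is separable, so gradient descent decouples: s follows -∂V/∂s, t follows -∂V/∂t.
∂V/∂s = 24(s - 4)(s + 2)(s + 4); at s=5 this is 1512, so s decreases.
∂V/∂t = -3(t - 2)(t + 2); at t=-1 this is 9, so t decreases.
s converges to its nearest critical value 4 (a local min of the s-part); t converges to -2. The iterate converges to (4, -2).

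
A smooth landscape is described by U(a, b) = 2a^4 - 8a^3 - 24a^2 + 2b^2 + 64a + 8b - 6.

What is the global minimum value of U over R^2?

U(a,b) separates as P(a) + Q(b) − 6, so its minimum is min P + min Q − 6.
P'(a) = 8(a - 4)(a - 1)(a + 2) vanishes at a ∈ {-2, 1, 4}; Q'(b) = 4b + 8 vanishes at b ∈ {-2}.
Local minima of P (where P''>0): P(-2)=-128, P(4)=-128. Local minima of Q: Q(-2)=-8.
So the global minimum of U is P(-2) + Q(-2) − 6 = -128 − 8 − 6 = -142, attained at (-2, -2).

-142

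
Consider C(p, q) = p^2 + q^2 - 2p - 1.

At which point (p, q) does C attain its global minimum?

C(p,q) separates as A(p) + B(q) − 1, so its minimum is min A + min B − 1.
A'(p) = 2p - 2 vanishes at p ∈ {1}; B'(q) = 2q vanishes at q ∈ {0}.
Local minima of A (where A''>0): A(1)=-1. Local minima of B: B(0)=0.
So the global minimum of C is A(1) + B(0) − 1 = -1 + 0 − 1 = -2, attained at (1, 0).

(1, 0)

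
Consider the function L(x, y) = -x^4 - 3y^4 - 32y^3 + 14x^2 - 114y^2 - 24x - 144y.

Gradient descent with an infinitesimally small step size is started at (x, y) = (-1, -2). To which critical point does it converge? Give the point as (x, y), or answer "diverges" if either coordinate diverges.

(1, -3)

L is separable, so gradient descent decouples: x follows -∂L/∂x, y follows -∂L/∂y.
∂L/∂x = -4(x - 2)(x - 1)(x + 3); at x=-1 this is -48, so x increases.
∂L/∂y = -12(y + 1)(y + 3)(y + 4); at y=-2 this is 24, so y decreases.
x converges to its nearest critical value 1 (a local min of the x-part); y converges to -3. The iterate converges to (1, -3).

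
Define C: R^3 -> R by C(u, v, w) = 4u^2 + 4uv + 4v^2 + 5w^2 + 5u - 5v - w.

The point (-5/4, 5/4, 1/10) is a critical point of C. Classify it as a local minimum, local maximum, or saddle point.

The Hessian is constant: H = [[8, 4, 0], [4, 8, 0], [0, 0, 10]].
Leading principal minors: Δ₁ = 8, Δ₂ = 48, Δ₃ = 480.
All leading minors are positive, so H is positive definite: a local minimum.

local minimum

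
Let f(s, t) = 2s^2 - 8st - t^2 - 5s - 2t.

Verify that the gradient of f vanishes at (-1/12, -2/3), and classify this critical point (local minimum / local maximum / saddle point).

∇f = (4s - 8t - 5, -8s - 2t - 2); substituting (-1/12, -2/3) gives ∇f = (0, 0), so (-1/12, -2/3) is indeed a critical point.
The Hessian of f is constant: H = [[4, -8], [-8, -2]].
det(H) = 4·(-2) − (-8)² = -72.
Since det(H) < 0, H is indefinite and the critical point is a saddle point.

saddle point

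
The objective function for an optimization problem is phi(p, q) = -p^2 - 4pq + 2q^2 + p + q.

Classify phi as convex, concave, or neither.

phi is quadratic, so its Hessian is the constant matrix H = [[-2, -4], [-4, 4]].
det(H) = -24, tr(H) = 2.
det(H) < 0, so H is indefinite: neither convex nor concave.

neither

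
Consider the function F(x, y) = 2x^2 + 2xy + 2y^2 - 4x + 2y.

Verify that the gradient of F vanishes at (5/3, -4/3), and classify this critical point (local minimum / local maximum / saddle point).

local minimum

∇F = (4x + 2y - 4, 2x + 4y + 2); substituting (5/3, -4/3) gives ∇F = (0, 0), so (5/3, -4/3) is indeed a critical point.
The Hessian of F is constant: H = [[4, 2], [2, 4]].
det(H) = 4·4 − 2² = 12.
det(H) > 0 and tr(H) = 8 > 0, so H is positive definite and the point is a local minimum.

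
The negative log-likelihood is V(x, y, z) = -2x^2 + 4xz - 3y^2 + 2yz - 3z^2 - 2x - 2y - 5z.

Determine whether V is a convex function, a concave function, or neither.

V is quadratic, so its Hessian is the constant matrix H = [[-4, 0, 4], [0, -6, 2], [4, 2, -6]].
Leading principal minors: -4, 24, -32.
Signs alternate −, +, − ⇒ H ≺ 0 ⇒ concave.

concave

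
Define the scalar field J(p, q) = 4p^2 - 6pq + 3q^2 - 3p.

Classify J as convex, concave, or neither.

convex

J is quadratic, so its Hessian is the constant matrix H = [[8, -6], [-6, 6]].
det(H) = 12, tr(H) = 14.
det(H) > 0 and tr(H) > 0, so H is positive definite everywhere: convex.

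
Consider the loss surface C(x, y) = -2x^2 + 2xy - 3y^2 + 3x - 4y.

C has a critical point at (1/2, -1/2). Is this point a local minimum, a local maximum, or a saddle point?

local maximum

The Hessian of C is constant: H = [[-4, 2], [2, -6]].
det(H) = (-4)·(-6) − 2² = 20.
det(H) > 0 and tr(H) = -10 < 0, so H is negative definite and the point is a local maximum.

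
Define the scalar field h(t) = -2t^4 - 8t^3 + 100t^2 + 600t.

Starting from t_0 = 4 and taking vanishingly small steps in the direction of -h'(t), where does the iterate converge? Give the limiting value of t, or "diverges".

h'(t) = -8(t - 5)(t + 3)(t + 5), so h'(4) = 504.
Gradient descent moves in the -h' direction, i.e. t is decreasing.
The nearest critical point in that direction is t = -3, where h'' = 128 > 0 (a local minimum). The iterate converges there.

-3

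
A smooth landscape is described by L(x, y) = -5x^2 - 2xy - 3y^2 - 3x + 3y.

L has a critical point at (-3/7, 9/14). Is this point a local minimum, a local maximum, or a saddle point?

The Hessian of L is constant: H = [[-10, -2], [-2, -6]].
det(H) = (-10)·(-6) − (-2)² = 56.
det(H) > 0 and tr(H) = -16 < 0, so H is negative definite and the point is a local maximum.

local maximum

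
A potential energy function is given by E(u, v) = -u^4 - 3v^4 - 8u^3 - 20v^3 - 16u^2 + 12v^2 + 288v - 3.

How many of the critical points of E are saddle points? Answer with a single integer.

E separates as a function of u plus a function of v, so ∇E=0 decouples.
∂E/∂u = -4u(u + 2)(u + 4) = 0 at u ∈ {-4, -2, 0}; ∂E/∂v = -12(v - 2)(v + 3)(v + 4) = 0 at v ∈ {-4, -3, 2}.
The Hessian is diagonal: diag(E_uu, E_vv). Second derivatives: E_uu(-4)=-32, E_uu(-2)=16, E_uu(0)=-32; E_vv(-4)=-72, E_vv(-3)=60, E_vv(2)=-360.
Saddle points occur where the two diagonal entries have opposite signs: (-4, -3), (-2, -4), (-2, 2), (0, -3). Count: 4.

4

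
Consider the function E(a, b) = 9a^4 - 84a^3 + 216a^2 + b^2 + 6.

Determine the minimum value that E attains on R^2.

E(a,b) separates as P(a) + Q(b) + 6, so its minimum is min P + min Q + 6.
P'(a) = 36a(a - 4)(a - 3) vanishes at a ∈ {0, 3, 4}; Q'(b) = 2b vanishes at b ∈ {0}.
Local minima of P (where P''>0): P(0)=0, P(4)=384. Local minima of Q: Q(0)=0.
So the global minimum of E is P(0) + Q(0) + 6 = 0 + 0 + 6 = 6, attained at (0, 0).

6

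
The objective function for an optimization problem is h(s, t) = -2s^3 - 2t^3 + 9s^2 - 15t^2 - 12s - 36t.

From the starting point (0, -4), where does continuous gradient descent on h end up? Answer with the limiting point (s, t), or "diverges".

h is separable, so gradient descent decouples: s follows -∂h/∂s, t follows -∂h/∂t.
∂h/∂s = -6(s - 2)(s - 1); at s=0 this is -12, so s increases.
∂h/∂t = -6(t + 2)(t + 3); at t=-4 this is -12, so t increases.
s converges to its nearest critical value 1 (a local min of the s-part); t converges to -3. The iterate converges to (1, -3).

(1, -3)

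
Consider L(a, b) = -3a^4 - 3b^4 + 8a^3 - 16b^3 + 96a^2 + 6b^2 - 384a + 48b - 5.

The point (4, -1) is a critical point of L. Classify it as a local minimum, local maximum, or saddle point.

The mixed partial ∂²L/∂a∂b is 0, so the Hessian at any point is diag(L_aa, L_bb) = diag(12(-3a^2 + 4a + 16), 12(-3b^2 - 8b + 1)).
At (4, -1): H = diag(-192, 72).
The eigenvalues have opposite signs, so H is indefinite: a saddle point.

saddle point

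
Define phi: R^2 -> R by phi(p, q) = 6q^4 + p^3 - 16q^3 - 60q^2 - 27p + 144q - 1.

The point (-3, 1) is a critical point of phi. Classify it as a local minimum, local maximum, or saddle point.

The mixed partial ∂²phi/∂p∂q is 0, so the Hessian at any point is diag(phi_pp, phi_qq) = diag(6p, 24(3q^2 - 4q - 5)).
At (-3, 1): H = diag(-18, -144).
Both eigenvalues are negative, so H is negative definite: a local maximum.

local maximum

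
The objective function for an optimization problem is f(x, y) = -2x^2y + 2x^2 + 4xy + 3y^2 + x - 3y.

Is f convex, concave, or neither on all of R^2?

neither

The term -2x^2y is cubic, so the Hessian is not constant.
∂²f/∂x² = -4y + 4, which takes both signs as y varies (negative for sufficiently large y). A diagonal entry of the Hessian changing sign means the Hessian is neither positive- nor negative-semidefinite on all of R^2.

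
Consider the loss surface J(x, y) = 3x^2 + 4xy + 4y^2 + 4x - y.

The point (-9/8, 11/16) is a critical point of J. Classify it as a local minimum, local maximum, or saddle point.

local minimum

The Hessian of J is constant: H = [[6, 4], [4, 8]].
det(H) = 6·8 − 4² = 32.
det(H) > 0 and tr(H) = 14 > 0, so H is positive definite and the point is a local minimum.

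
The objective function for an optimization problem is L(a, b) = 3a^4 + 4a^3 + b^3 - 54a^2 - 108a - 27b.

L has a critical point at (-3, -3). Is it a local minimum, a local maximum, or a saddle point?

saddle point

The mixed partial ∂²L/∂a∂b is 0, so the Hessian at any point is diag(L_aa, L_bb) = diag(12(3a^2 + 2a - 9), 6b).
At (-3, -3): H = diag(144, -18).
The eigenvalues have opposite signs, so H is indefinite: a saddle point.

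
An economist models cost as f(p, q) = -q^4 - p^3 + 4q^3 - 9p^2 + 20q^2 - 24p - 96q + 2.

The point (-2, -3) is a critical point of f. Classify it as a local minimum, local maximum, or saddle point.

The mixed partial ∂²f/∂p∂q is 0, so the Hessian at any point is diag(f_pp, f_qq) = diag(-6(p + 3), 4(-3q^2 + 6q + 10)).
At (-2, -3): H = diag(-6, -140).
Both eigenvalues are negative, so H is negative definite: a local maximum.

local maximum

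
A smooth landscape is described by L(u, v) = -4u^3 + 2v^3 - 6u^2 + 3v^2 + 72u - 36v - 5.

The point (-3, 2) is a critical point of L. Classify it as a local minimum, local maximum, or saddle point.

local minimum

The mixed partial ∂²L/∂u∂v is 0, so the Hessian at any point is diag(L_uu, L_vv) = diag(-12(2u + 1), 6(2v + 1)).
At (-3, 2): H = diag(60, 30).
Both eigenvalues are positive, so H is positive definite: a local minimum.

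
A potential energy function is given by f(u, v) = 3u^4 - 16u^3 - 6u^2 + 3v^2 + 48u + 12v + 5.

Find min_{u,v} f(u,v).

f(u,v) separates as P(u) + Q(v) + 5, so its minimum is min P + min Q + 5.
P'(u) = 12(u - 4)(u - 1)(u + 1) vanishes at u ∈ {-1, 1, 4}; Q'(v) = 6v + 12 vanishes at v ∈ {-2}.
Local minima of P (where P''>0): P(-1)=-35, P(4)=-160. Local minima of Q: Q(-2)=-12.
So the global minimum of f is P(4) + Q(-2) + 5 = -160 − 12 + 5 = -167, attained at (4, -2).

-167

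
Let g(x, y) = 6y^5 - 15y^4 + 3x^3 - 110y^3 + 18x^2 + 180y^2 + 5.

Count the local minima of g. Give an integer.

2

g separates as a function of x plus a function of y, so ∇g=0 decouples.
∂g/∂x = 9x(x + 4) = 0 at x ∈ {-4, 0}; ∂g/∂y = 30y(y - 4)(y - 1)(y + 3) = 0 at y ∈ {-3, 0, 1, 4}.
The Hessian is diagonal: diag(g_xx, g_yy). Second derivatives: g_xx(-4)=-36, g_xx(0)=36; g_yy(-3)=-2520, g_yy(0)=360, g_yy(1)=-360, g_yy(4)=2520.
Local minima occur where both diagonal entries positive: (0, 0), (0, 4). Count: 2.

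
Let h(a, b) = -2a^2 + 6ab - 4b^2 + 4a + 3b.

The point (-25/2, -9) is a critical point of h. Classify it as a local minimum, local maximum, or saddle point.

saddle point

The Hessian of h is constant: H = [[-4, 6], [6, -8]].
det(H) = (-4)·(-8) − 6² = -4.
Since det(H) < 0, H is indefinite and the critical point is a saddle point.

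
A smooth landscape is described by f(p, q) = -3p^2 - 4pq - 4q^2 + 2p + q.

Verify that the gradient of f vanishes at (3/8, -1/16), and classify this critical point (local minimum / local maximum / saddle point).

∇f = (-6p - 4q + 2, -4p - 8q + 1); substituting (3/8, -1/16) gives ∇f = (0, 0), so (3/8, -1/16) is indeed a critical point.
The Hessian of f is constant: H = [[-6, -4], [-4, -8]].
det(H) = (-6)·(-8) − (-4)² = 32.
det(H) > 0 and tr(H) = -14 < 0, so H is negative definite and the point is a local maximum.

local maximum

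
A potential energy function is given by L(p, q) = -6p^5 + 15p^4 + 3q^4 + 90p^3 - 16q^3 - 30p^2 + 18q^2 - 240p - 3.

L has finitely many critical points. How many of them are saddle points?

L separates as a function of p plus a function of q, so ∇L=0 decouples.
∂L/∂p = -30(p - 4)(p - 1)(p + 1)(p + 2) = 0 at p ∈ {-2, -1, 1, 4}; ∂L/∂q = 12q(q - 3)(q - 1) = 0 at q ∈ {0, 1, 3}.
The Hessian is diagonal: diag(L_pp, L_qq). Second derivatives: L_pp(-2)=540, L_pp(-1)=-300, L_pp(1)=540, L_pp(4)=-2700; L_qq(0)=36, L_qq(1)=-24, L_qq(3)=72.
Saddle points occur where the two diagonal entries have opposite signs: (-2, 1), (-1, 0), (-1, 3), (1, 1), (4, 0), (4, 3). Count: 6.

6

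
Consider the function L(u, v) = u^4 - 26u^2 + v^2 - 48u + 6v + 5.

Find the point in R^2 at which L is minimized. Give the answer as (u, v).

L(u,v) separates as P(u) + Q(v) + 5, so its minimum is min P + min Q + 5.
P'(u) = 4(u - 4)(u + 1)(u + 3) vanishes at u ∈ {-3, -1, 4}; Q'(v) = 2v + 6 vanishes at v ∈ {-3}.
Local minima of P (where P''>0): P(-3)=-9, P(4)=-352. Local minima of Q: Q(-3)=-9.
So the global minimum of L is P(4) + Q(-3) + 5 = -352 − 9 + 5 = -356, attained at (4, -3).

(4, -3)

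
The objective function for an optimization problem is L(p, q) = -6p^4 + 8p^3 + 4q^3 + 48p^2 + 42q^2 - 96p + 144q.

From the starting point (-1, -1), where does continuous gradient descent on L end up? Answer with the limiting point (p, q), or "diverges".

(1, -3)

L is separable, so gradient descent decouples: p follows -∂L/∂p, q follows -∂L/∂q.
∂L/∂p = -24(p - 2)(p - 1)(p + 2); at p=-1 this is -144, so p increases.
∂L/∂q = 12(q + 3)(q + 4); at q=-1 this is 72, so q decreases.
p converges to its nearest critical value 1 (a local min of the p-part); q converges to -3. The iterate converges to (1, -3).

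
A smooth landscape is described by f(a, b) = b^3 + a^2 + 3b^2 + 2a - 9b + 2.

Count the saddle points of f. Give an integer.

f separates as a function of a plus a function of b, so ∇f=0 decouples.
∂f/∂a = 2(a + 1) = 0 at a ∈ {-1}; ∂f/∂b = 3(b - 1)(b + 3) = 0 at b ∈ {-3, 1}.
The Hessian is diagonal: diag(f_aa, f_bb). Second derivatives: f_aa(-1)=2; f_bb(-3)=-12, f_bb(1)=12.
Saddle points occur where the two diagonal entries have opposite signs: (-1, -3). Count: 1.

1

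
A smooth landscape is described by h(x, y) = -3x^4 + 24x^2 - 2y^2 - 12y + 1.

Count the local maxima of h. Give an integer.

h separates as a function of x plus a function of y, so ∇h=0 decouples.
∂h/∂x = -12x(x - 2)(x + 2) = 0 at x ∈ {-2, 0, 2}; ∂h/∂y = -4(y + 3) = 0 at y ∈ {-3}.
The Hessian is diagonal: diag(h_xx, h_yy). Second derivatives: h_xx(-2)=-96, h_xx(0)=48, h_xx(2)=-96; h_yy(-3)=-4.
Local maxima occur where both diagonal entries negative: (-2, -3), (2, -3). Count: 2.

2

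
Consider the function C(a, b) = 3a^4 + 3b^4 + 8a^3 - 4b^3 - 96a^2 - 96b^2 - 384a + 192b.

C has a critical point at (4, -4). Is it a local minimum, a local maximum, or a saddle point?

local minimum

The mixed partial ∂²C/∂a∂b is 0, so the Hessian at any point is diag(C_aa, C_bb) = diag(12(3a^2 + 4a - 16), 12(3b^2 - 2b - 16)).
At (4, -4): H = diag(576, 480).
Both eigenvalues are positive, so H is positive definite: a local minimum.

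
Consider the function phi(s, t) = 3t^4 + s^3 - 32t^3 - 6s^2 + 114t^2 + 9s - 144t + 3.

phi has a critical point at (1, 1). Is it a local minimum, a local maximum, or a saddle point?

The mixed partial ∂²phi/∂s∂t is 0, so the Hessian at any point is diag(phi_ss, phi_tt) = diag(6(s - 2), 12(3t^2 - 16t + 19)).
At (1, 1): H = diag(-6, 72).
The eigenvalues have opposite signs, so H is indefinite: a saddle point.

saddle point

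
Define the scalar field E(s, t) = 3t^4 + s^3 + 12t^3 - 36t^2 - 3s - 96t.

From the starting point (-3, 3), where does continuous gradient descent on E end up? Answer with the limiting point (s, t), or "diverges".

diverges

E is separable, so gradient descent decouples: s follows -∂E/∂s, t follows -∂E/∂t.
∂E/∂s = 3(s - 1)(s + 1); at s=-3 this is 24, so s decreases.
∂E/∂t = 12(t - 2)(t + 1)(t + 4); at t=3 this is 336, so t decreases.
The s-coordinate has no critical point in that direction and runs off to infinity.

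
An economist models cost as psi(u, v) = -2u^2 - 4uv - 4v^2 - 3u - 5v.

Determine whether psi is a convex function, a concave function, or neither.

concave

psi is quadratic, so its Hessian is the constant matrix H = [[-4, -4], [-4, -8]].
det(H) = 16, tr(H) = -12.
det(H) > 0 and tr(H) < 0, so H is negative definite everywhere: concave.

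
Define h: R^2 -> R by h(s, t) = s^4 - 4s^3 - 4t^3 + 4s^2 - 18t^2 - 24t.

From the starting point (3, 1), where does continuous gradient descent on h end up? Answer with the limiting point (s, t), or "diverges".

h is separable, so gradient descent decouples: s follows -∂h/∂s, t follows -∂h/∂t.
∂h/∂s = 4s(s - 2)(s - 1); at s=3 this is 24, so s decreases.
∂h/∂t = -12(t + 1)(t + 2); at t=1 this is -72, so t increases.
The t-coordinate has no critical point in that direction and runs off to infinity.

diverges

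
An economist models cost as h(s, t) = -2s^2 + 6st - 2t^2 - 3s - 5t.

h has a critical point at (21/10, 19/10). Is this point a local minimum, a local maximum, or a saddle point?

saddle point

The Hessian of h is constant: H = [[-4, 6], [6, -4]].
det(H) = (-4)·(-4) − 6² = -20.
Since det(H) < 0, H is indefinite and the critical point is a saddle point.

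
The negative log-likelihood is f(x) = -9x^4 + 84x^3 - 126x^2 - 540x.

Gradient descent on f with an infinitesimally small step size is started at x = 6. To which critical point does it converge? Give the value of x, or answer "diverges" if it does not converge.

f'(x) = -36(x - 5)(x - 3)(x + 1), so f'(6) = -756.
Gradient descent moves in the -f' direction, i.e. x is increasing.
There is no critical point above x=6, and f' keeps the same sign, so the iterate runs off to +∞.

diverges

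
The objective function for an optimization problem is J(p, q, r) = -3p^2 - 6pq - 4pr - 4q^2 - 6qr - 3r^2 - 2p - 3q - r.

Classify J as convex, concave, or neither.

J is quadratic, so its Hessian is the constant matrix H = [[-6, -6, -4], [-6, -8, -6], [-4, -6, -6]].
Leading principal minors: -6, 12, -16.
Signs alternate −, +, − ⇒ H ≺ 0 ⇒ concave.

concave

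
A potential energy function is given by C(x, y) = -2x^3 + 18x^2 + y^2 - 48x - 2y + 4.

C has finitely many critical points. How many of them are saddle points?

1

C separates as a function of x plus a function of y, so ∇C=0 decouples.
∂C/∂x = -6(x - 4)(x - 2) = 0 at x ∈ {2, 4}; ∂C/∂y = 2(y - 1) = 0 at y ∈ {1}.
The Hessian is diagonal: diag(C_xx, C_yy). Second derivatives: C_xx(2)=12, C_xx(4)=-12; C_yy(1)=2.
Saddle points occur where the two diagonal entries have opposite signs: (4, 1). Count: 1.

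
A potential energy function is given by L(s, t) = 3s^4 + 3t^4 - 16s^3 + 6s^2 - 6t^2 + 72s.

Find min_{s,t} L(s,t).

-50

L(s,t) separates as P(s) + Q(t), so its minimum is min P + min Q.
P'(s) = 12(s - 3)(s - 2)(s + 1) vanishes at s ∈ {-1, 2, 3}; Q'(t) = 12t(t - 1)(t + 1) vanishes at t ∈ {-1, 0, 1}.
Local minima of P (where P''>0): P(-1)=-47, P(3)=81. Local minima of Q: Q(-1)=-3, Q(1)=-3.
So the global minimum of L is P(-1) + Q(-1) = -47 − 3 = -50, attained at (-1, -1).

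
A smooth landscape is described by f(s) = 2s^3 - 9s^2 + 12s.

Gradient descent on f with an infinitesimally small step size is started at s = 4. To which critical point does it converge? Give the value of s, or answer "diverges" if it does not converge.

2

f'(s) = 6(s - 2)(s - 1), so f'(4) = 36.
Gradient descent moves in the -f' direction, i.e. s is decreasing.
The nearest critical point in that direction is s = 2, where f'' = 6 > 0 (a local minimum). The iterate converges there.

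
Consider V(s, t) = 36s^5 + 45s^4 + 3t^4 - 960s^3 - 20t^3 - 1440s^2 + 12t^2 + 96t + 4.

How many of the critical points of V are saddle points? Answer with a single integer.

6

V separates as a function of s plus a function of t, so ∇V=0 decouples.
∂V/∂s = 180s(s - 4)(s + 1)(s + 4) = 0 at s ∈ {-4, -1, 0, 4}; ∂V/∂t = 12(t - 4)(t - 2)(t + 1) = 0 at t ∈ {-1, 2, 4}.
The Hessian is diagonal: diag(V_ss, V_tt). Second derivatives: V_ss(-4)=-17280, V_ss(-1)=2700, V_ss(0)=-2880, V_ss(4)=28800; V_tt(-1)=180, V_tt(2)=-72, V_tt(4)=120.
Saddle points occur where the two diagonal entries have opposite signs: (-4, -1), (-4, 4), (-1, 2), (0, -1), (0, 4), (4, 2). Count: 6.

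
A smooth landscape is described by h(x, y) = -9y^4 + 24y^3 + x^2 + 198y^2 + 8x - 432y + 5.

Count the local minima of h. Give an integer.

h separates as a function of x plus a function of y, so ∇h=0 decouples.
∂h/∂x = 2(x + 4) = 0 at x ∈ {-4}; ∂h/∂y = -36(y - 4)(y - 1)(y + 3) = 0 at y ∈ {-3, 1, 4}.
The Hessian is diagonal: diag(h_xx, h_yy). Second derivatives: h_xx(-4)=2; h_yy(-3)=-1008, h_yy(1)=432, h_yy(4)=-756.
Local minima occur where both diagonal entries positive: (-4, 1). Count: 1.

1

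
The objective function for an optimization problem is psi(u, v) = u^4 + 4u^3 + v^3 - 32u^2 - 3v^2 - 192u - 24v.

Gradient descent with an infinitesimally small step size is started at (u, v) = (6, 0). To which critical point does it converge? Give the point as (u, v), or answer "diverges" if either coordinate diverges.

(4, 4)

psi is separable, so gradient descent decouples: u follows -∂psi/∂u, v follows -∂psi/∂v.
∂psi/∂u = 4(u - 4)(u + 3)(u + 4); at u=6 this is 720, so u decreases.
∂psi/∂v = 3(v - 4)(v + 2); at v=0 this is -24, so v increases.
u converges to its nearest critical value 4 (a local min of the u-part); v converges to 4. The iterate converges to (4, 4).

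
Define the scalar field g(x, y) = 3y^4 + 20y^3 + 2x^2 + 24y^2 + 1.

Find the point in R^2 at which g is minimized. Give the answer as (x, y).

g(x,y) separates as P(x) + Q(y) + 1, so its minimum is min P + min Q + 1.
P'(x) = 4x vanishes at x ∈ {0}; Q'(y) = 12y(y + 1)(y + 4) vanishes at y ∈ {-4, -1, 0}.
Local minima of P (where P''>0): P(0)=0. Local minima of Q: Q(-4)=-128, Q(0)=0.
So the global minimum of g is P(0) + Q(-4) + 1 = 0 − 128 + 1 = -127, attained at (0, -4).

(0, -4)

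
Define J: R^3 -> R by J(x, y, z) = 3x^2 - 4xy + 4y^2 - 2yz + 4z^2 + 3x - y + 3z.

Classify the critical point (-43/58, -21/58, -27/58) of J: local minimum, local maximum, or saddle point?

The Hessian is constant: H = [[6, -4, 0], [-4, 8, -2], [0, -2, 8]].
Leading principal minors: Δ₁ = 6, Δ₂ = 32, Δ₃ = 232.
All leading minors are positive, so H is positive definite: a local minimum.

local minimum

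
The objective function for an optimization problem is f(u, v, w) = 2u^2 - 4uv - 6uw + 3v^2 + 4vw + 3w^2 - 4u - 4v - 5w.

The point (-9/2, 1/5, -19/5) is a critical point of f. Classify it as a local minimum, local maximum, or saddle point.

The Hessian is constant: H = [[4, -4, -6], [-4, 6, 4], [-6, 4, 6]].
Leading principal minors: Δ₁ = 4, Δ₂ = 8, Δ₃ = -40.
The minors fit neither the all-positive nor the alternating-sign pattern, so H is indefinite: a saddle point.

saddle point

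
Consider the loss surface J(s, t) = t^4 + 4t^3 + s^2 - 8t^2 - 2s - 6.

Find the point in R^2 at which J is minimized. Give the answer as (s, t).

(1, -4)

J(s,t) separates as P(s) + Q(t) − 6, so its minimum is min P + min Q − 6.
P'(s) = 2s - 2 vanishes at s ∈ {1}; Q'(t) = 4t(t - 1)(t + 4) vanishes at t ∈ {-4, 0, 1}.
Local minima of P (where P''>0): P(1)=-1. Local minima of Q: Q(-4)=-128, Q(1)=-3.
So the global minimum of J is P(1) + Q(-4) − 6 = -1 − 128 − 6 = -135, attained at (1, -4).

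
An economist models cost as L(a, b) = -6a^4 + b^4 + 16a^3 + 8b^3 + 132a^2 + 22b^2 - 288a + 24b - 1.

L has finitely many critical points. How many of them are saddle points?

5

L separates as a function of a plus a function of b, so ∇L=0 decouples.
∂L/∂a = -24(a - 4)(a - 1)(a + 3) = 0 at a ∈ {-3, 1, 4}; ∂L/∂b = 4(b + 1)(b + 2)(b + 3) = 0 at b ∈ {-3, -2, -1}.
The Hessian is diagonal: diag(L_aa, L_bb). Second derivatives: L_aa(-3)=-672, L_aa(1)=288, L_aa(4)=-504; L_bb(-3)=8, L_bb(-2)=-4, L_bb(-1)=8.
Saddle points occur where the two diagonal entries have opposite signs: (-3, -3), (-3, -1), (1, -2), (4, -3), (4, -1). Count: 5.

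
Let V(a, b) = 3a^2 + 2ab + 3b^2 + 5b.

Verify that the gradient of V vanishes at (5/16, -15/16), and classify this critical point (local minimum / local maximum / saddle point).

∇V = (6a + 2b, 2a + 6b + 5); substituting (5/16, -15/16) gives ∇V = (0, 0), so (5/16, -15/16) is indeed a critical point.
The Hessian of V is constant: H = [[6, 2], [2, 6]].
det(H) = 6·6 − 2² = 32.
det(H) > 0 and tr(H) = 12 > 0, so H is positive definite and the point is a local minimum.

local minimum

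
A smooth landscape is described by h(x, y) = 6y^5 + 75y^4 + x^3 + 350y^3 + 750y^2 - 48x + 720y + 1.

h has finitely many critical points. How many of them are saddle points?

h separates as a function of x plus a function of y, so ∇h=0 decouples.
∂h/∂x = 3(x - 4)(x + 4) = 0 at x ∈ {-4, 4}; ∂h/∂y = 30(y + 1)(y + 2)(y + 3)(y + 4) = 0 at y ∈ {-4, -3, -2, -1}.
The Hessian is diagonal: diag(h_xx, h_yy). Second derivatives: h_xx(-4)=-24, h_xx(4)=24; h_yy(-4)=-180, h_yy(-3)=60, h_yy(-2)=-60, h_yy(-1)=180.
Saddle points occur where the two diagonal entries have opposite signs: (-4, -3), (-4, -1), (4, -4), (4, -2). Count: 4.

4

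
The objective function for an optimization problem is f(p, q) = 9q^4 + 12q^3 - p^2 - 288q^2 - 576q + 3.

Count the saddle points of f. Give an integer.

f separates as a function of p plus a function of q, so ∇f=0 decouples.
∂f/∂p = -2p = 0 at p ∈ {0}; ∂f/∂q = 36(q - 4)(q + 1)(q + 4) = 0 at q ∈ {-4, -1, 4}.
The Hessian is diagonal: diag(f_pp, f_qq). Second derivatives: f_pp(0)=-2; f_qq(-4)=864, f_qq(-1)=-540, f_qq(4)=1440.
Saddle points occur where the two diagonal entries have opposite signs: (0, -4), (0, 4). Count: 2.

2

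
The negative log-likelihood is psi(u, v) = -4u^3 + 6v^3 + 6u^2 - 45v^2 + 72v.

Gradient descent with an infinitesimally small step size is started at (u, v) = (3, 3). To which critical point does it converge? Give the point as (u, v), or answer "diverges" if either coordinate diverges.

psi is separable, so gradient descent decouples: u follows -∂psi/∂u, v follows -∂psi/∂v.
∂psi/∂u = -12u(u - 1); at u=3 this is -72, so u increases.
∂psi/∂v = 18(v - 4)(v - 1); at v=3 this is -36, so v increases.
The u-coordinate has no critical point in that direction and runs off to infinity.

diverges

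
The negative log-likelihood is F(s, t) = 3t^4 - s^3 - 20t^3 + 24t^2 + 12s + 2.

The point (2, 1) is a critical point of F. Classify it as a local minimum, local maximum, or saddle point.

local maximum

The mixed partial ∂²F/∂s∂t is 0, so the Hessian at any point is diag(F_ss, F_tt) = diag(-6s, 12(3t^2 - 10t + 4)).
At (2, 1): H = diag(-12, -36).
Both eigenvalues are negative, so H is negative definite: a local maximum.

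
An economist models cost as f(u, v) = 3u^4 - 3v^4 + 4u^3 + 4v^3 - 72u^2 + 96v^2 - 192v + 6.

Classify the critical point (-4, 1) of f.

The mixed partial ∂²f/∂u∂v is 0, so the Hessian at any point is diag(f_uu, f_vv) = diag(12(3u^2 + 2u - 12), 12(-3v^2 + 2v + 16)).
At (-4, 1): H = diag(336, 180).
Both eigenvalues are positive, so H is positive definite: a local minimum.

local minimum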